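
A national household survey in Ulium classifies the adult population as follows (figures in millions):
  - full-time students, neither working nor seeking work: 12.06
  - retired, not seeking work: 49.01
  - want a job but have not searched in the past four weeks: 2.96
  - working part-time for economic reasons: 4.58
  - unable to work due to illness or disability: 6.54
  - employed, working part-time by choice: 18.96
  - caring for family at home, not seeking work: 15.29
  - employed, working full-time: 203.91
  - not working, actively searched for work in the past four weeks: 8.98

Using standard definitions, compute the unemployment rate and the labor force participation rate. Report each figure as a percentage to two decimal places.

Employed = 4.58 + 18.96 + 203.91 = 227.45 million (anyone who worked, including part-time for economic reasons, counts as employed).
Unemployed = 8.98 million.
Labor force = 227.45 + 8.98 = 236.43 million.
Not in labor force = 12.06 + 49.01 + 2.96 + 6.54 + 15.29 = 85.86 million (those not working and not actively searching are outside the labor force — including those who want a job but have given up searching).
Civilian working-age population = 236.43 + 85.86 = 322.29 million.
Unemployment rate = 8.98 / 236.43 = 3.80%.
Labor force participation rate = 236.43 / 322.29 = 73.36%.

Unemployment rate ≈ 3.80%; labor force participation rate ≈ 73.36%.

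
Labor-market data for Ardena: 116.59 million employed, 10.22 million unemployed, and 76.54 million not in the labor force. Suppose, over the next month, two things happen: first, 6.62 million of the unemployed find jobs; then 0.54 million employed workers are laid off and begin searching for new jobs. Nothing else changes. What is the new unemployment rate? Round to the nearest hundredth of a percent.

New unemployment rate ≈ 3.26%.

Initially, labor force = 116.59 + 10.22 = 126.81 million, so u = 10.22/126.81 = 8.06%.
After the first change, unemployed falls and employed rises by 6.62; labor force unchanged → E = 123.21, U = 3.60, labor force = 126.81 million.
After the second change, employed falls and unemployed rises by 0.54; labor force unchanged → E = 122.67, U = 4.14, labor force = 126.81 million.
New unemployment rate = 4.14 / 126.81 = 3.26%.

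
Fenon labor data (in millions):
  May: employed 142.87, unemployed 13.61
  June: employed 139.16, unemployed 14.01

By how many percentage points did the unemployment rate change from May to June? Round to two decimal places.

The unemployment rate changed by +0.45 percentage points.

May: labor force = 142.87 + 13.61 = 156.48; u = 13.61/156.48 = 8.70%.
June: labor force = 139.16 + 14.01 = 153.17; u = 14.01/153.17 = 9.15%.
Change = 9.15% − 8.70% = +0.45 pp.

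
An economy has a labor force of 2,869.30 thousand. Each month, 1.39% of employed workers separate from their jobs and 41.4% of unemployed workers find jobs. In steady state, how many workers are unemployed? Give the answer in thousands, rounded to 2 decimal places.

About 93.21 thousand are unemployed in steady state.

Steady-state unemployment rate u* = s/(s+f) = 1.39/(1.39+41.4) = 0.032484.
Unemployed = u* × labor force = 0.032484 × 2,869.30 ≈ 93.21 thousand.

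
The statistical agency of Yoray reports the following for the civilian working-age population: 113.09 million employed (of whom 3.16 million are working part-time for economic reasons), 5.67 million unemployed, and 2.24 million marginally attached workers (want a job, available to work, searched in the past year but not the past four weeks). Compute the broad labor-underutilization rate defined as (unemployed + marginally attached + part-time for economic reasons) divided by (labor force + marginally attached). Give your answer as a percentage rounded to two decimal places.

Broad underutilization rate ≈ 9.15%.

Labor force = 113.09 + 5.67 = 118.76 million.
Numerator = 5.67 + 2.24 + 3.16 = 11.07 million.
Denominator = 118.76 + 2.24 = 121.00 million.
Broad rate = 11.07 / 121.00 = 9.15%.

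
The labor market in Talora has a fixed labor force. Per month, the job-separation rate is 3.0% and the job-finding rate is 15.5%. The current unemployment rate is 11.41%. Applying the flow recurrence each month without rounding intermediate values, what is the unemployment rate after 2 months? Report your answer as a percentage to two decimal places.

With a fixed labor force, u_{t+1} = u_t + s·(1−u_t) − f·u_t = u_t·(1−s−f) + s.
Here 1−s−f = 0.815 and s = 0.030.
u_1 = 0.114100 × 0.815 + 0.030 = 0.122991.
u_2 = 0.122991 × 0.815 + 0.030 = 0.130238.

Unemployment rate after two months ≈ 13.02%.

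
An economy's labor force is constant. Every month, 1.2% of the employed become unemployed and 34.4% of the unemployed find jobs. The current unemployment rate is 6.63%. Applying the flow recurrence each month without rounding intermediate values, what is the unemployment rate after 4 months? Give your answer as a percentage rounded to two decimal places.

Unemployment rate after four months ≈ 3.93%.

With a fixed labor force, u_{t+1} = u_t + s·(1−u_t) − f·u_t = u_t·(1−s−f) + s.
Here 1−s−f = 0.644 and s = 0.012.
u_1 = 0.066300 × 0.644 + 0.012 = 0.054697.
u_2 = 0.054697 × 0.644 + 0.012 = 0.047225.
u_3 = 0.047225 × 0.644 + 0.012 = 0.042413.
u_4 = 0.042413 × 0.644 + 0.012 = 0.039314.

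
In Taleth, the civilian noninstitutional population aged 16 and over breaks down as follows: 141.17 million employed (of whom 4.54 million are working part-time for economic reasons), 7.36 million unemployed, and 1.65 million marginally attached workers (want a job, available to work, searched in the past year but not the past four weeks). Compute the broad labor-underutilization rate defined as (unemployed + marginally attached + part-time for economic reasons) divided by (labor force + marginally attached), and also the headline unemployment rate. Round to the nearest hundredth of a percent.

Labor force = 141.17 + 7.36 = 148.53 million.
Numerator = 7.36 + 1.65 + 4.54 = 13.55 million.
Denominator = 148.53 + 1.65 = 150.18 million.
Broad rate = 13.55 / 150.18 = 9.02%.
Headline unemployment rate = 7.36 / 148.53 = 4.96%.

Broad underutilization rate ≈ 9.02%; headline unemployment rate ≈ 4.96%.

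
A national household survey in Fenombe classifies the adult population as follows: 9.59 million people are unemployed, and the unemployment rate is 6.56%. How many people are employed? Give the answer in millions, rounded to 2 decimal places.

Labor force = U / u = 9.59 / 0.0656 ≈ 146.19 million.
Employed = labor force − unemployed = 146.19 − 9.59 = 136.60 million.

About 136.60 million are employed.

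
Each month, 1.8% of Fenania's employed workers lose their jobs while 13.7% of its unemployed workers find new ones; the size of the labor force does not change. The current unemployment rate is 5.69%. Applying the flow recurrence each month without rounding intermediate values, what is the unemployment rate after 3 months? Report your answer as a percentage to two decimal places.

Unemployment rate after three months ≈ 8.04%.

With a fixed labor force, u_{t+1} = u_t + s·(1−u_t) − f·u_t = u_t·(1−s−f) + s.
Here 1−s−f = 0.845 and s = 0.018.
u_1 = 0.056900 × 0.845 + 0.018 = 0.066081.
u_2 = 0.066081 × 0.845 + 0.018 = 0.073838.
u_3 = 0.073838 × 0.845 + 0.018 = 0.080393.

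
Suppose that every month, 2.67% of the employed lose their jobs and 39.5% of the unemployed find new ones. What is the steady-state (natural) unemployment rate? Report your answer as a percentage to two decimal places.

Steady-state unemployment rate ≈ 6.33%.

At steady state the flows balance: s·E = f·U, so U/(E+U) = s/(s+f).
u* = 2.67 / (2.67 + 39.5) = 2.67 / 42.17 = 6.33%.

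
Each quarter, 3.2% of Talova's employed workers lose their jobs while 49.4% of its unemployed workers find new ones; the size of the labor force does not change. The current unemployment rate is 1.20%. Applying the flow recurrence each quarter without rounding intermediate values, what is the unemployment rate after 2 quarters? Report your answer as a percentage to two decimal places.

With a fixed labor force, u_{t+1} = u_t + s·(1−u_t) − f·u_t = u_t·(1−s−f) + s.
Here 1−s−f = 0.474 and s = 0.032.
u_1 = 0.012000 × 0.474 + 0.032 = 0.037688.
u_2 = 0.037688 × 0.474 + 0.032 = 0.049864.

Unemployment rate after two quarters ≈ 4.99%.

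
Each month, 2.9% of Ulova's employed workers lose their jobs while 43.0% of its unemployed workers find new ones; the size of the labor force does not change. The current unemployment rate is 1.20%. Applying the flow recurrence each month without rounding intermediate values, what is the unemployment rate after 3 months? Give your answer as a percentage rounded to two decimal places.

Unemployment rate after three months ≈ 5.51%.

With a fixed labor force, u_{t+1} = u_t + s·(1−u_t) − f·u_t = u_t·(1−s−f) + s.
Here 1−s−f = 0.541 and s = 0.029.
u_1 = 0.012000 × 0.541 + 0.029 = 0.035492.
u_2 = 0.035492 × 0.541 + 0.029 = 0.048201.
u_3 = 0.048201 × 0.541 + 0.029 = 0.055077.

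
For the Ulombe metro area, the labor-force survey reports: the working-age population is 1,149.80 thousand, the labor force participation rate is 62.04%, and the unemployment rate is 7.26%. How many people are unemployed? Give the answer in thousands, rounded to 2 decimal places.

Labor force = 0.6204 × 1,149.80 = 713.34 thousand.
Unemployed = 0.0726 × 713.34 ≈ 51.79 thousand.

About 51.79 thousand are unemployed.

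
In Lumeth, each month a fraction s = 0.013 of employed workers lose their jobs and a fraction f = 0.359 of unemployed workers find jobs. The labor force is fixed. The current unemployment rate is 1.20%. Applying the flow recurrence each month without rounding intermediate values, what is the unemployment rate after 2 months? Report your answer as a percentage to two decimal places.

Unemployment rate after two months ≈ 2.59%.

With a fixed labor force, u_{t+1} = u_t + s·(1−u_t) − f·u_t = u_t·(1−s−f) + s.
Here 1−s−f = 0.628 and s = 0.013.
u_1 = 0.012000 × 0.628 + 0.013 = 0.020536.
u_2 = 0.020536 × 0.628 + 0.013 = 0.025897.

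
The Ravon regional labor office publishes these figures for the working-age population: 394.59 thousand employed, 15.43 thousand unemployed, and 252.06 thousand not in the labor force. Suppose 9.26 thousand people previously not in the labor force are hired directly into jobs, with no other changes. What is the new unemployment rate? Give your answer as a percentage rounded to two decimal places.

Initially, labor force = 394.59 + 15.43 = 410.02 thousand, so u = 15.43/410.02 = 3.76%.
After the change, employed and labor force both rise by 9.26; unemployed unchanged → E = 403.85, U = 15.43, labor force = 419.28 thousand.
New unemployment rate = 15.43 / 419.28 = 3.68%.

New unemployment rate ≈ 3.68%.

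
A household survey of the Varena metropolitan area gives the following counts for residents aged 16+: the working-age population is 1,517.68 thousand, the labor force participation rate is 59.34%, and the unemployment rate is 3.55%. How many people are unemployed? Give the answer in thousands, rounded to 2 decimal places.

Labor force = 0.5934 × 1,517.68 = 900.59 thousand.
Unemployed = 0.0355 × 900.59 ≈ 31.97 thousand.

About 31.97 thousand are unemployed.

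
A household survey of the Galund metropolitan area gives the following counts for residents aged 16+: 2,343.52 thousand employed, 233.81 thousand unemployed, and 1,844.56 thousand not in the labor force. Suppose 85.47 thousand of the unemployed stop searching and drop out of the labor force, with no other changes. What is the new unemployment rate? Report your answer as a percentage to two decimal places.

New unemployment rate ≈ 5.95%.

Initially, labor force = 2,343.52 + 233.81 = 2,577.33 thousand, so u = 233.81/2,577.33 = 9.07%.
After the change, unemployed and labor force both fall by 85.47 → E = 2,343.52, U = 148.34, labor force = 2,491.86 thousand.
New unemployment rate = 148.34 / 2,491.86 = 5.95%.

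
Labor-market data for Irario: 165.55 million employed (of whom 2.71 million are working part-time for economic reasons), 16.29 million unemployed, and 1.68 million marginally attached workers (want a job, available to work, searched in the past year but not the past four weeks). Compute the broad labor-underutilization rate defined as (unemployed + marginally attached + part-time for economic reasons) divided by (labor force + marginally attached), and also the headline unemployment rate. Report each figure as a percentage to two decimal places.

Labor force = 165.55 + 16.29 = 181.84 million.
Numerator = 16.29 + 1.68 + 2.71 = 20.68 million.
Denominator = 181.84 + 1.68 = 183.52 million.
Broad rate = 20.68 / 183.52 = 11.27%.
Headline unemployment rate = 16.29 / 181.84 = 8.96%.

Broad underutilization rate ≈ 11.27%; headline unemployment rate ≈ 8.96%.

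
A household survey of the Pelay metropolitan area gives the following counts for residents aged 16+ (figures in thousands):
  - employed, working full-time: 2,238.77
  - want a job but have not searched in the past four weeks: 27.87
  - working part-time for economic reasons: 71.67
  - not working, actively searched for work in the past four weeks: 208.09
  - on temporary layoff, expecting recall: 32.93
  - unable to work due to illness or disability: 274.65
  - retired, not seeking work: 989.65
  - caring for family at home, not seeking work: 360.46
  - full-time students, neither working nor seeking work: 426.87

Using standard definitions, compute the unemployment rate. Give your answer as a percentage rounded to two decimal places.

Unemployment rate ≈ 9.45%.

Employed = 2,238.77 + 71.67 = 2,310.44 thousand (anyone who worked, including part-time for economic reasons, counts as employed).
Unemployed = 208.09 + 32.93 = 241.02 thousand (jobless and actively searching, or on temporary layoff).
Labor force = 2,310.44 + 241.02 = 2,551.46 thousand.
Unemployment rate = 241.02 / 2,551.46 = 9.45%.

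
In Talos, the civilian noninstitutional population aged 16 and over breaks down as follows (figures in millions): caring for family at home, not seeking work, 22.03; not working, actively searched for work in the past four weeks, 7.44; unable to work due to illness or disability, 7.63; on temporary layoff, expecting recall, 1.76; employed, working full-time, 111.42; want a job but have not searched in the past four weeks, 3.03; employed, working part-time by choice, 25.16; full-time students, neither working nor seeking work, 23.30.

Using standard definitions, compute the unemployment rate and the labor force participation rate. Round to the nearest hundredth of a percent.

Unemployment rate ≈ 6.31%; labor force participation rate ≈ 72.25%.

Employed = 111.42 + 25.16 = 136.58 million.
Unemployed = 7.44 + 1.76 = 9.20 million (jobless and actively searching, or on temporary layoff).
Labor force = 136.58 + 9.20 = 145.78 million.
Not in labor force = 22.03 + 7.63 + 3.03 + 23.30 = 55.99 million (those not working and not actively searching are outside the labor force — including those who want a job but have given up searching).
Civilian working-age population = 145.78 + 55.99 = 201.77 million.
Unemployment rate = 9.20 / 145.78 = 6.31%.
Labor force participation rate = 145.78 / 201.77 = 72.25%.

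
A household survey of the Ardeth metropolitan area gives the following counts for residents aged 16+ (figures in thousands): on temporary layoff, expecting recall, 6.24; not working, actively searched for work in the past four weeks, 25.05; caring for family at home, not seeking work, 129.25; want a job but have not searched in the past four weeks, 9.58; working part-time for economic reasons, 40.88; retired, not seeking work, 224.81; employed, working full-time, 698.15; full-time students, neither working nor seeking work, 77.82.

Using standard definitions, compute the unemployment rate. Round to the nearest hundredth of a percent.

Unemployment rate ≈ 4.06%.

Employed = 40.88 + 698.15 = 739.03 thousand (anyone who worked, including part-time for economic reasons, counts as employed).
Unemployed = 6.24 + 25.05 = 31.29 thousand (jobless and actively searching, or on temporary layoff).
Labor force = 739.03 + 31.29 = 770.32 thousand.
Unemployment rate = 31.29 / 770.32 = 4.06%.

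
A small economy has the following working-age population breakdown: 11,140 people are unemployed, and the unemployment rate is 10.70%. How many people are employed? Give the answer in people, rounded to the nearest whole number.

About 92,972 are employed.

Labor force = U / u = 11,140 / 0.1070 ≈ 104,112.
Employed = labor force − unemployed = 104,112 − 11,140 = 92,972.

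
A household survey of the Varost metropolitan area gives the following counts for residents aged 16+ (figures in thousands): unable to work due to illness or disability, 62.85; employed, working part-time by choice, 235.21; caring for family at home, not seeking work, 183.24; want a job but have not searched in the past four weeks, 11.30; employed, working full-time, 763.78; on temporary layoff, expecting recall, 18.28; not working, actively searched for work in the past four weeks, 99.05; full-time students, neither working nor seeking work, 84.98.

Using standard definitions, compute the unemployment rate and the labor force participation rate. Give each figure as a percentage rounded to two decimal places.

Employed = 235.21 + 763.78 = 998.99 thousand.
Unemployed = 18.28 + 99.05 = 117.33 thousand (jobless and actively searching, or on temporary layoff).
Labor force = 998.99 + 117.33 = 1,116.32 thousand.
Not in labor force = 62.85 + 183.24 + 11.30 + 84.98 = 342.37 thousand (those not working and not actively searching are outside the labor force — including those who want a job but have given up searching).
Civilian working-age population = 1,116.32 + 342.37 = 1,458.69 thousand.
Unemployment rate = 117.33 / 1,116.32 = 10.51%.
Labor force participation rate = 1,116.32 / 1,458.69 = 76.53%.

Unemployment rate ≈ 10.51%; labor force participation rate ≈ 76.53%.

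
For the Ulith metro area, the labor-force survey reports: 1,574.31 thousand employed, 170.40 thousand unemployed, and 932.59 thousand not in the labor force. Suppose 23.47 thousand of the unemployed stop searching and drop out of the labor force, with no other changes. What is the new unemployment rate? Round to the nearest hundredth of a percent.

New unemployment rate ≈ 8.54%.

Initially, labor force = 1,574.31 + 170.40 = 1,744.71 thousand, so u = 170.40/1,744.71 = 9.77%.
After the change, unemployed and labor force both fall by 23.47 → E = 1,574.31, U = 146.93, labor force = 1,721.24 thousand.
New unemployment rate = 146.93 / 1,721.24 = 8.54%.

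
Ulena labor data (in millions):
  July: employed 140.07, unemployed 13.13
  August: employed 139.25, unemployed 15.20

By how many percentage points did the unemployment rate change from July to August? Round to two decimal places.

The unemployment rate changed by +1.27 percentage points.

July: labor force = 140.07 + 13.13 = 153.20; u = 13.13/153.20 = 8.57%.
August: labor force = 139.25 + 15.20 = 154.45; u = 15.20/154.45 = 9.84%.
Change = 9.84% − 8.57% = +1.27 pp.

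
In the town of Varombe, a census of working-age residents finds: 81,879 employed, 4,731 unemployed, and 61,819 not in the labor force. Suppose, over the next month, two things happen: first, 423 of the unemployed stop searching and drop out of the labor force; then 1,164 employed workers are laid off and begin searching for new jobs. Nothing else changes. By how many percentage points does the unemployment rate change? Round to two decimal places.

The unemployment rate changes by +0.89 percentage points.

Initially, labor force = 81,879 + 4,731 = 86,610, so u = 4,731/86,610 = 5.46%.
After the first change, unemployed and labor force both fall by 423 → E = 81,879, U = 4,308, labor force = 86,187.
After the second change, employed falls and unemployed rises by 1,164; labor force unchanged → E = 80,715, U = 5,472, labor force = 86,187.
New unemployment rate = 5,472 / 86,187 = 6.35%.
Change = 6.35% − 5.46% = +0.89 percentage points.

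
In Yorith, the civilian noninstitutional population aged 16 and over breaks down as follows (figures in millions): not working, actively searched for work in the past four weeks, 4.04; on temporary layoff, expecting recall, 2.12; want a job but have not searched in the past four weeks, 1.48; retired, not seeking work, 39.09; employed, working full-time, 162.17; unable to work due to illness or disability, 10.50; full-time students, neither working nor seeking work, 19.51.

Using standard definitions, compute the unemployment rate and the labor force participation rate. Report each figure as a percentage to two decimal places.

Employed = 162.17 million.
Unemployed = 4.04 + 2.12 = 6.16 million (jobless and actively searching, or on temporary layoff).
Labor force = 162.17 + 6.16 = 168.33 million.
Not in labor force = 1.48 + 39.09 + 10.50 + 19.51 = 70.58 million (those not working and not actively searching are outside the labor force — including those who want a job but have given up searching).
Civilian working-age population = 168.33 + 70.58 = 238.91 million.
Unemployment rate = 6.16 / 168.33 = 3.66%.
Labor force participation rate = 168.33 / 238.91 = 70.46%.

Unemployment rate ≈ 3.66%; labor force participation rate ≈ 70.46%.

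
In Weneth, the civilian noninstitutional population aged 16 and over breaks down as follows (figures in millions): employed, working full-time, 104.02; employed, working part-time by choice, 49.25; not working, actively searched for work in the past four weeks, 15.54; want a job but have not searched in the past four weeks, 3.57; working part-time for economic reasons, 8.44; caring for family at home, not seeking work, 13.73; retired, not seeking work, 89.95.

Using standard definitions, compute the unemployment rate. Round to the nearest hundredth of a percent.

Unemployment rate ≈ 8.77%.

Employed = 104.02 + 49.25 + 8.44 = 161.71 million (anyone who worked, including part-time for economic reasons, counts as employed).
Unemployed = 15.54 million.
Labor force = 161.71 + 15.54 = 177.25 million.
Unemployment rate = 15.54 / 177.25 = 8.77%.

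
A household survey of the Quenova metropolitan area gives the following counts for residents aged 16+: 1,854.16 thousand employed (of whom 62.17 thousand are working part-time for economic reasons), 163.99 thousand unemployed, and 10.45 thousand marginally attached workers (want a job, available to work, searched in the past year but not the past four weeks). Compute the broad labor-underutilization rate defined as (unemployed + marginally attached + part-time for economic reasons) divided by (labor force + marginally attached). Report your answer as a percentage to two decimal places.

Broad underutilization rate ≈ 11.66%.

Labor force = 1,854.16 + 163.99 = 2,018.15 thousand.
Numerator = 163.99 + 10.45 + 62.17 = 236.61 thousand.
Denominator = 2,018.15 + 10.45 = 2,028.60 thousand.
Broad rate = 236.61 / 2,028.60 = 11.66%.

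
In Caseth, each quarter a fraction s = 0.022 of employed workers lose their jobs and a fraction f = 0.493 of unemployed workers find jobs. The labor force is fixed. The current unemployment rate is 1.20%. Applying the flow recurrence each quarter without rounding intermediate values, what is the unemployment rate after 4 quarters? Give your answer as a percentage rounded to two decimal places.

Unemployment rate after four quarters ≈ 4.10%.

With a fixed labor force, u_{t+1} = u_t + s·(1−u_t) − f·u_t = u_t·(1−s−f) + s.
Here 1−s−f = 0.485 and s = 0.022.
u_1 = 0.012000 × 0.485 + 0.022 = 0.027820.
u_2 = 0.027820 × 0.485 + 0.022 = 0.035493.
u_3 = 0.035493 × 0.485 + 0.022 = 0.039214.
u_4 = 0.039214 × 0.485 + 0.022 = 0.041019.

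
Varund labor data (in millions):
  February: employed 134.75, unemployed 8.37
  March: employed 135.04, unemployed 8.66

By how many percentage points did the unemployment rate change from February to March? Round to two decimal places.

February: labor force = 134.75 + 8.37 = 143.12; u = 8.37/143.12 = 5.85%.
March: labor force = 135.04 + 8.66 = 143.70; u = 8.66/143.70 = 6.03%.
Change = 6.03% − 5.85% = +0.18 pp.

The unemployment rate changed by +0.18 percentage points.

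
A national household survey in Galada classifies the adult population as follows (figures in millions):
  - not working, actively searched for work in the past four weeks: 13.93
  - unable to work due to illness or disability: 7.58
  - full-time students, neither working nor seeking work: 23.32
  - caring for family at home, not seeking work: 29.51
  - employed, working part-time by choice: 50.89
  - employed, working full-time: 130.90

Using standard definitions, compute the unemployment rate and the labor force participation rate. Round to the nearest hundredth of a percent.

Employed = 50.89 + 130.90 = 181.79 million.
Unemployed = 13.93 million.
Labor force = 181.79 + 13.93 = 195.72 million.
Not in labor force = 7.58 + 23.32 + 29.51 = 60.41 million (those not working and not actively searching are outside the labor force).
Civilian working-age population = 195.72 + 60.41 = 256.13 million.
Unemployment rate = 13.93 / 195.72 = 7.12%.
Labor force participation rate = 195.72 / 256.13 = 76.41%.

Unemployment rate ≈ 7.12%; labor force participation rate ≈ 76.41%.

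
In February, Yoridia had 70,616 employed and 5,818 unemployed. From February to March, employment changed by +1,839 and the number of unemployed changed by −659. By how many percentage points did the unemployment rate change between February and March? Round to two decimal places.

February: labor force = 70,616 + 5,818 = 76,434; u = 5,818/76,434 = 7.61%.
March: labor force = 72,455 + 5,159 = 77,614; u = 5,159/77,614 = 6.65%.
Change = 6.65% − 7.61% = −0.96 pp.

The unemployment rate changed by −0.96 percentage points.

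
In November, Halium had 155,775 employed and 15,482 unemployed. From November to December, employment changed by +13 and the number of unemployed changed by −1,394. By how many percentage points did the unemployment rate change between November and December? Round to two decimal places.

The unemployment rate changed by −0.75 percentage points.

November: labor force = 155,775 + 15,482 = 171,257; u = 15,482/171,257 = 9.04%.
December: labor force = 155,788 + 14,088 = 169,876; u = 14,088/169,876 = 8.29%.
Change = 8.29% − 9.04% = −0.75 pp.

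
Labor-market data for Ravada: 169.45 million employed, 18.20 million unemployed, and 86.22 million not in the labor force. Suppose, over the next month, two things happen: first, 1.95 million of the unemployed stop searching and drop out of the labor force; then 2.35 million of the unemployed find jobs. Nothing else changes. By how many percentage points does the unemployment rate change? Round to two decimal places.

Initially, labor force = 169.45 + 18.20 = 187.65 million, so u = 18.20/187.65 = 9.70%.
After the first change, unemployed and labor force both fall by 1.95 → E = 169.45, U = 16.25, labor force = 185.70 million.
After the second change, unemployed falls and employed rises by 2.35; labor force unchanged → E = 171.80, U = 13.90, labor force = 185.70 million.
New unemployment rate = 13.90 / 185.70 = 7.49%.
Change = 7.49% − 9.70% = −2.21 percentage points.

The unemployment rate changes by −2.21 percentage points.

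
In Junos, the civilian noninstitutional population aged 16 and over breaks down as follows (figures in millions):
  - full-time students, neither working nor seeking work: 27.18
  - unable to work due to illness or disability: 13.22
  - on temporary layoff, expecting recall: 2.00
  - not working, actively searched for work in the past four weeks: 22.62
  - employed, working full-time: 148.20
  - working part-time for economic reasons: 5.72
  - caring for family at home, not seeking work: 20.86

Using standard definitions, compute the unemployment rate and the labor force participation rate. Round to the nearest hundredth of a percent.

Unemployment rate ≈ 13.79%; labor force participation rate ≈ 74.45%.

Employed = 148.20 + 5.72 = 153.92 million (anyone who worked, including part-time for economic reasons, counts as employed).
Unemployed = 2.00 + 22.62 = 24.62 million (jobless and actively searching, or on temporary layoff).
Labor force = 153.92 + 24.62 = 178.54 million.
Not in labor force = 27.18 + 13.22 + 20.86 = 61.26 million (those not working and not actively searching are outside the labor force).
Civilian working-age population = 178.54 + 61.26 = 239.80 million.
Unemployment rate = 24.62 / 178.54 = 13.79%.
Labor force participation rate = 178.54 / 239.80 = 74.45%.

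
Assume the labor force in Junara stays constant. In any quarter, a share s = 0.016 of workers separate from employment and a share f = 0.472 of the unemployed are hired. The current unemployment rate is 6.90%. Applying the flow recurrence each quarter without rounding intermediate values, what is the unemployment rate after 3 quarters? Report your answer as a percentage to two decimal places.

With a fixed labor force, u_{t+1} = u_t + s·(1−u_t) − f·u_t = u_t·(1−s−f) + s.
Here 1−s−f = 0.512 and s = 0.016.
u_1 = 0.069000 × 0.512 + 0.016 = 0.051328.
u_2 = 0.051328 × 0.512 + 0.016 = 0.042280.
u_3 = 0.042280 × 0.512 + 0.016 = 0.037647.

Unemployment rate after three quarters ≈ 3.76%.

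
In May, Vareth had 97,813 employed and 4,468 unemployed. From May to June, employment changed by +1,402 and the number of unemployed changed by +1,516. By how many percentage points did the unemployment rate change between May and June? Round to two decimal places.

May: labor force = 97,813 + 4,468 = 102,281; u = 4,468/102,281 = 4.37%.
June: labor force = 99,215 + 5,984 = 105,199; u = 5,984/105,199 = 5.69%.
Change = 5.69% − 4.37% = +1.32 pp.

The unemployment rate changed by +1.32 percentage points.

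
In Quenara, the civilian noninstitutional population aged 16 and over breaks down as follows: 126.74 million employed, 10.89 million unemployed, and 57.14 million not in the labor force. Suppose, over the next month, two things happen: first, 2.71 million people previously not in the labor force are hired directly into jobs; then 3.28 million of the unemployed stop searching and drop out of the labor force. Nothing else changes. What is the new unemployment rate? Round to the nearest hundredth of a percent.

New unemployment rate ≈ 5.55%.

Initially, labor force = 126.74 + 10.89 = 137.63 million, so u = 10.89/137.63 = 7.91%.
After the first change, employed and labor force both rise by 2.71; unemployed unchanged → E = 129.45, U = 10.89, labor force = 140.34 million.
After the second change, unemployed and labor force both fall by 3.28 → E = 129.45, U = 7.61, labor force = 137.06 million.
New unemployment rate = 7.61 / 137.06 = 5.55%.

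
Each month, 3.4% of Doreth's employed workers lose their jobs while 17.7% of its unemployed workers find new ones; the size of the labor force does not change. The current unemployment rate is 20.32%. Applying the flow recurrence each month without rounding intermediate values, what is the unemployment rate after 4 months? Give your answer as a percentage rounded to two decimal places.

With a fixed labor force, u_{t+1} = u_t + s·(1−u_t) − f·u_t = u_t·(1−s−f) + s.
Here 1−s−f = 0.789 and s = 0.034.
u_1 = 0.203200 × 0.789 + 0.034 = 0.194325.
u_2 = 0.194325 × 0.789 + 0.034 = 0.187322.
u_3 = 0.187322 × 0.789 + 0.034 = 0.181797.
u_4 = 0.181797 × 0.789 + 0.034 = 0.177438.

Unemployment rate after four months ≈ 17.74%.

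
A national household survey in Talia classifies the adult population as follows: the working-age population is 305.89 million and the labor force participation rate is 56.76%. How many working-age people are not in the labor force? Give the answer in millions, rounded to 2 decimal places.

Share not in the labor force = 1 − 0.5676 = 0.4324.
Not in labor force = 0.4324 × 305.89 ≈ 132.27 million.

About 132.27 million are not in the labor force.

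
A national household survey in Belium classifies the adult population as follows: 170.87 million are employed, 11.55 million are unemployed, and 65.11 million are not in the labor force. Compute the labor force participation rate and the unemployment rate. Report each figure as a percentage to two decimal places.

Labor force = employed + unemployed = 170.87 + 11.55 = 182.42 million.
Working-age population = 182.42 + 65.11 = 247.53 million.
Unemployment rate = 11.55 / 182.42 = 6.33%.
Labor force participation rate = 182.42 / 247.53 = 73.70%.

Labor force participation rate ≈ 73.70%; unemployment rate ≈ 6.33%.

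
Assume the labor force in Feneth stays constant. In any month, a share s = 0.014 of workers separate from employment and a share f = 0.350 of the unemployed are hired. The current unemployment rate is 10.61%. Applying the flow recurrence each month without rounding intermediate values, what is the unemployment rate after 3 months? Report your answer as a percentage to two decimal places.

Unemployment rate after three months ≈ 5.59%.

With a fixed labor force, u_{t+1} = u_t + s·(1−u_t) − f·u_t = u_t·(1−s−f) + s.
Here 1−s−f = 0.636 and s = 0.014.
u_1 = 0.106100 × 0.636 + 0.014 = 0.081480.
u_2 = 0.081480 × 0.636 + 0.014 = 0.065821.
u_3 = 0.065821 × 0.636 + 0.014 = 0.055862.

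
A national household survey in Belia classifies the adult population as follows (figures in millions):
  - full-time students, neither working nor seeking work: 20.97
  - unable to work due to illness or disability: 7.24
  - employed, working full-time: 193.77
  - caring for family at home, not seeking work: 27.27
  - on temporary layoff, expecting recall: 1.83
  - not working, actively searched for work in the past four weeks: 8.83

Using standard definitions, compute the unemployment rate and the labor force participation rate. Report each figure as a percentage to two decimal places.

Unemployment rate ≈ 5.21%; labor force participation rate ≈ 78.65%.

Employed = 193.77 million.
Unemployed = 1.83 + 8.83 = 10.66 million (jobless and actively searching, or on temporary layoff).
Labor force = 193.77 + 10.66 = 204.43 million.
Not in labor force = 20.97 + 7.24 + 27.27 = 55.48 million (those not working and not actively searching are outside the labor force).
Civilian working-age population = 204.43 + 55.48 = 259.91 million.
Unemployment rate = 10.66 / 204.43 = 5.21%.
Labor force participation rate = 204.43 / 259.91 = 78.65%.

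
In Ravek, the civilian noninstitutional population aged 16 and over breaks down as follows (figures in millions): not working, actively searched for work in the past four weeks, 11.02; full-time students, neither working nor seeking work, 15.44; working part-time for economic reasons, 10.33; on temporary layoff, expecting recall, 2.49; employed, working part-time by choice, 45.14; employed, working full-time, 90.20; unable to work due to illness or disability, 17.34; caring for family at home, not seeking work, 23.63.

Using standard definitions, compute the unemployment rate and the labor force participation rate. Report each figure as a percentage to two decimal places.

Employed = 10.33 + 45.14 + 90.20 = 145.67 million (anyone who worked, including part-time for economic reasons, counts as employed).
Unemployed = 11.02 + 2.49 = 13.51 million (jobless and actively searching, or on temporary layoff).
Labor force = 145.67 + 13.51 = 159.18 million.
Not in labor force = 15.44 + 17.34 + 23.63 = 56.41 million (those not working and not actively searching are outside the labor force).
Civilian working-age population = 159.18 + 56.41 = 215.59 million.
Unemployment rate = 13.51 / 159.18 = 8.49%.
Labor force participation rate = 159.18 / 215.59 = 73.83%.

Unemployment rate ≈ 8.49%; labor force participation rate ≈ 73.83%.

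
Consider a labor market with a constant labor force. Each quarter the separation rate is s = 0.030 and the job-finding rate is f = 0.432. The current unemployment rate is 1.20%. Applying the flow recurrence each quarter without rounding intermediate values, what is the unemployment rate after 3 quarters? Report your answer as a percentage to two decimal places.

With a fixed labor force, u_{t+1} = u_t + s·(1−u_t) − f·u_t = u_t·(1−s−f) + s.
Here 1−s−f = 0.538 and s = 0.030.
u_1 = 0.012000 × 0.538 + 0.030 = 0.036456.
u_2 = 0.036456 × 0.538 + 0.030 = 0.049613.
u_3 = 0.049613 × 0.538 + 0.030 = 0.056692.

Unemployment rate after three quarters ≈ 5.67%.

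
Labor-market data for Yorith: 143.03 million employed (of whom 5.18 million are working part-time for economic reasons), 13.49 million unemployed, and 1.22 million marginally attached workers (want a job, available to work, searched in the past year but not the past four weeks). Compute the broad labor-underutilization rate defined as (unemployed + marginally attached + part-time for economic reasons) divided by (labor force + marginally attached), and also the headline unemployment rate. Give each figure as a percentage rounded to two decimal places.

Broad underutilization rate ≈ 12.61%; headline unemployment rate ≈ 8.62%.

Labor force = 143.03 + 13.49 = 156.52 million.
Numerator = 13.49 + 1.22 + 5.18 = 19.89 million.
Denominator = 156.52 + 1.22 = 157.74 million.
Broad rate = 19.89 / 157.74 = 12.61%.
Headline unemployment rate = 13.49 / 156.52 = 8.62%.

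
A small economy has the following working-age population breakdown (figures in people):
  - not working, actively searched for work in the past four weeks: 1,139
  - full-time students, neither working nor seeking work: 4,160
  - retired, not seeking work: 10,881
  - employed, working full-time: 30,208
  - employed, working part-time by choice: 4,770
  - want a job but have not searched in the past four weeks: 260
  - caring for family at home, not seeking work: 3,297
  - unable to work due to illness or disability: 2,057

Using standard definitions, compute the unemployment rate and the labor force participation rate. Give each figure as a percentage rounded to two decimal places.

Employed = 30,208 + 4,770 = 34,978.
Unemployed = 1,139.
Labor force = 34,978 + 1,139 = 36,117.
Not in labor force = 4,160 + 10,881 + 260 + 3,297 + 2,057 = 20,655 (those not working and not actively searching are outside the labor force — including those who want a job but have given up searching).
Civilian working-age population = 36,117 + 20,655 = 56,772.
Unemployment rate = 1,139 / 36,117 = 3.15%.
Labor force participation rate = 36,117 / 56,772 = 63.62%.

Unemployment rate ≈ 3.15%; labor force participation rate ≈ 63.62%.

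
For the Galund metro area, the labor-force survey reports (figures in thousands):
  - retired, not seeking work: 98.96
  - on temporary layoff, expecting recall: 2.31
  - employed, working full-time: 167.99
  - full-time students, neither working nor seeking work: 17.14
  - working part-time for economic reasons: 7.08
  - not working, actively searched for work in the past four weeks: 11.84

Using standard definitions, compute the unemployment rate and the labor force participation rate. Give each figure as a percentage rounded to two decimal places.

Employed = 167.99 + 7.08 = 175.07 thousand (anyone who worked, including part-time for economic reasons, counts as employed).
Unemployed = 2.31 + 11.84 = 14.15 thousand (jobless and actively searching, or on temporary layoff).
Labor force = 175.07 + 14.15 = 189.22 thousand.
Not in labor force = 98.96 + 17.14 = 116.10 thousand (those not working and not actively searching are outside the labor force).
Civilian working-age population = 189.22 + 116.10 = 305.32 thousand.
Unemployment rate = 14.15 / 189.22 = 7.48%.
Labor force participation rate = 189.22 / 305.32 = 61.97%.

Unemployment rate ≈ 7.48%; labor force participation rate ≈ 61.97%.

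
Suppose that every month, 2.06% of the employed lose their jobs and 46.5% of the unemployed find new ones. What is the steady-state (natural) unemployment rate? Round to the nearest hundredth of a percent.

Steady-state unemployment rate ≈ 4.24%.

At steady state the flows balance: s·E = f·U, so U/(E+U) = s/(s+f).
u* = 2.06 / (2.06 + 46.5) = 2.06 / 48.56 = 4.24%.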